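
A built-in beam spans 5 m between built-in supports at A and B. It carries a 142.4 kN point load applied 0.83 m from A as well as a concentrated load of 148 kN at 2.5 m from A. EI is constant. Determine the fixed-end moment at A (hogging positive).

M_A = 174.7 kN·m

Take the two fixed-end moments M_A, M_B as redundants; the released structure is the simple span AB.
End rotations of the released simple span under the applied load (×1/EI):
  at A: point load 142.4 at a = 0.83: Pab(L + b)/(6LEI) = 150.7/EI
  at B: point load 142.4 at a = 0.83: Pab(L + a)/(6LEI) = 95.78/EI
  at A: point load 148 at a = 2.5: Pab(L + b)/(6LEI) = 231.2/EI
  at B: point load 148 at a = 2.5: Pab(L + a)/(6LEI) = 231.2/EI
  θ_A0 = 381.9/EI,  θ_B0 = 327/EI
Flexibility coefficients: a unit moment at one end gives L/(3EI) there and L/(6EI) at the far end, so f₁₁ = f₂₂ = 1.667/EI and f₁₂ = f₂₁ = 0.8333/EI.
Compatibility — zero rotation at each built-in end:
  1.667 M_A + 0.8333 M_B = 381.9
  0.8333 M_A + 1.667 M_B = 327
Solving the pair gives M_A = 174.7 kN·m and M_B = 108.9 kN·m (hogging).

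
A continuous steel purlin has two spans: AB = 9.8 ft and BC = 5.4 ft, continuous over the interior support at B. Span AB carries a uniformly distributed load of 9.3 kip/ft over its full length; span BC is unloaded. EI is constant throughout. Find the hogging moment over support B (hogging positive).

Insert a hinge at B; M_B is the redundant, and each span becomes simply supported.
End slopes at the hinge B, treating each span as simply supported:
  span AB: UDL 9.3: wL³/(24EI) = 364.7/EI
  relative rotation θ_0 = (364.7 + 0)/EI = 364.7/EI
A unit hogging moment at B produces rotation L₁/(3EI) + L₂/(3EI) = 5.067/EI.
Compatibility: M_B·(L₁+L₂)/(3EI) = θ_0, giving M_B = 71.98 kip·ft (hogging).

M_B = 71.98 kip·ft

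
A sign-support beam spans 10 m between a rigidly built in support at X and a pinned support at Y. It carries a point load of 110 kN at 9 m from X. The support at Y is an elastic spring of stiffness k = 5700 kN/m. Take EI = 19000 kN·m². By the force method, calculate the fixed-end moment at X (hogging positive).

Release the roller at Y. Primary structure: cantilever fixed at X.
Deflection at Y on the released cantilever, summing each load's contribution:
  point load 110 at a = 9: Pa²(3L − a)/(6EI) = 31185/EI
Flexibility coefficient — unit upward force at Y: δ_{YY} = L³/(3EI) = 333.3/EI.
With EI = 19000 kN·m²: δ_0 = 1.6413 m and δ_{YY} = 0.017544 m/kN.
Compatibility — the spring shortens by R_Y/k under the reaction it provides: δ_0 − R_Y·δ_{YY} = R_Y/k. With 1/k = 0.000175 m/kN, R_Y = δ_0 / (δ_{YY} + 1/k) = 1.6413 / (0.017544 + 0.000175) = 92.63 kN.
Moment equilibrium about X: M_X = Σ(load moments about X) − R_Y·L = 990 − 92.63×10 = 63.71 kN·m.

M_X = 63.71 kN·m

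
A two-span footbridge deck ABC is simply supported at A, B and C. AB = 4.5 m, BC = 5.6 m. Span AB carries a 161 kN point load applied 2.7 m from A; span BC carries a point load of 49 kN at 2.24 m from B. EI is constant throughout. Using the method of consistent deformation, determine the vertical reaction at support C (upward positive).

R_C = 3.316 kN

Take M_B as the redundant. Released structure: two simple spans AB and BC with a hinge at B.
End slopes at the hinge B, treating each span as simply supported:
  span AB: point load 161 at a = 2.7: Pab(L + a)/(6LEI) = 208.7/EI
  span BC: point load 49 at a = 2.24: Pab(L + b)/(6LEI) = 98.34/EI
  relative rotation θ_0 = (208.7 + 98.34)/EI = 307/EI
A unit hogging moment at B produces rotation L₁/(3EI) + L₂/(3EI) = 3.367/EI.
Slope continuity at B: θ_0 = M_B·3.367/EI, so M_B = 307/3.367 = 91.19 kN·m (hogging).
Span BC, ΣM about C: R_B^{BC}·5.6 = 164.6 + 91.19, so R_B^{BC} = 45.68 kN and R_C = 49 − 45.68 = 3.316 kN.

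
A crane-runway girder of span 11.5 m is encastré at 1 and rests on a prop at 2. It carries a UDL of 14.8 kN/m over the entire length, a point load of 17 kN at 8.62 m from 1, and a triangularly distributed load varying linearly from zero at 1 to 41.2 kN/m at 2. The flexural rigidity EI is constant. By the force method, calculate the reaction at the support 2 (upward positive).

Take the reaction at 2 as the redundant and release it; the primary structure is a cantilever fixed at 1.
Deflection at 2 on the released cantilever, summing each load's contribution:
  UDL 14.8: wL⁴/(8EI) = 32357/EI
  point load 17 at a = 8.62: Pa²(3L − a)/(6EI) = 5448/EI
  triangular load, peak 41.2 at the free end: 11w₀L⁴/(120EI) = 66054/EI
  δ_0 = 103859/EI
Tip deflection under a unit load at 2: L³/(3EI) = 507/EI.
The prop prevents deflection at 2: R_2 = δ_0/δ_{22} = 103859/507 = 204.9 kN.

R_2 = 204.9 kN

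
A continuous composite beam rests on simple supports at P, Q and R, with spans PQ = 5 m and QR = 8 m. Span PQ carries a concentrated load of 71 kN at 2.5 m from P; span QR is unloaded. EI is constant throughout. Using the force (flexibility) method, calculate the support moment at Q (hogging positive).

M_Q = 25.6 kN·m

Take M_Q as the redundant. Released structure: two simple spans PQ and QR with a hinge at Q.
End slopes at the hinge Q, treating each span as simply supported:
  span PQ: point load 71 at a = 2.5: Pab(L + a)/(6LEI) = 110.9/EI
  relative rotation θ_0 = (110.9 + 0)/EI = 110.9/EI
A unit hogging moment at Q produces rotation L₁/(3EI) + L₂/(3EI) = 4.333/EI.
Compatibility: M_Q·(L₁+L₂)/(3EI) = θ_0, giving M_Q = 25.6 kN·m (hogging).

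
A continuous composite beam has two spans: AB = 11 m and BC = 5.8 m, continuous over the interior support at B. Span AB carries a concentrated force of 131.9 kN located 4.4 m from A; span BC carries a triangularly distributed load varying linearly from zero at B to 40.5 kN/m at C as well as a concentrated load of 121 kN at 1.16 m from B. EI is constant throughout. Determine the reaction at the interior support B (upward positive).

R_B = 247.1 kN

Insert a hinge at B; M_B is the redundant, and each span becomes simply supported.
Rotations at B on the released spans (each span's end-slope, ×1/EI):
  span AB: point load 131.9 at a = 4.4: Pab(L + a)/(6LEI) = 893.8/EI
  span BC: triangular load, peak 40.5: 7w₀L³/(360EI) = 153.7/EI
  span BC: point load 121 at a = 1.16: Pab(L + b)/(6LEI) = 195.4/EI
  relative rotation θ_0 = (893.8 + 349)/EI = 1243/EI
A unit hogging moment at B produces rotation L₁/(3EI) + L₂/(3EI) = 5.6/EI.
Slope continuity at B: θ_0 = M_B·5.6/EI, so M_B = 1243/5.6 = 221.9 kN·m (hogging).
Span AB, ΣM about A with M_B applied at B: R_B^{AB}·11 = 580.4 + 221.9, so R_B^{AB} = 72.94 kN and R_A = 131.9 − 72.94 = 58.96 kN.
Span BC, ΣM about C: R_B^{BC}·5.8 = 788.5 + 221.9, so R_B^{BC} = 174.2 kN and R_C = 238.4 − 174.2 = 64.24 kN.
R_B = 72.94 + 174.2 = 247.1 kN.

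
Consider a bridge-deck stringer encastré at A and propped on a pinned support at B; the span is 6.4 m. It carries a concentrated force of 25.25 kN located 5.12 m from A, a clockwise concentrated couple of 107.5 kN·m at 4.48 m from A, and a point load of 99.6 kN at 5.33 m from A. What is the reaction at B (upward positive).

Remove the prop at B; the released (primary) structure is a cantilever built in at A.
Free-end deflection of the primary structure under the applied loading (downward +):
  point load 25.25 at a = 5.12: Pa²(3L − a)/(6EI) = 1553/EI
  clockwise couple 107.5 at a = 4.48: M₀a(2L − a)/(2EI) = 2003/EI
  point load 99.6 at a = 5.33: Pa²(3L − a)/(6EI) = 6541/EI
  δ_0 = 10098/EI
Tip deflection under a unit load at B: L³/(3EI) = 87.38/EI.
The prop prevents deflection at B: R_B = δ_0/δ_{BB} = 10098/87.38 = 115.6 kN.

R_B = 115.6 kN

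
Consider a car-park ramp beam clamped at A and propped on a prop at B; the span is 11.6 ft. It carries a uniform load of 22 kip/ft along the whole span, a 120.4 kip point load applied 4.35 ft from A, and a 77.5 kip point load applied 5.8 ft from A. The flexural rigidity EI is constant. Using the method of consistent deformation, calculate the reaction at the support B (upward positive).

R_B = 142.1 kip

Release the roller at B. Primary structure: cantilever fixed at A.
Primary-structure tip deflection at B by superposition:
  UDL 22: wL⁴/(8EI) = 49793/EI
  point load 120.4 at a = 4.35: Pa²(3L − a)/(6EI) = 11562/EI
  point load 77.5 at a = 5.8: Pa²(3L − a)/(6EI) = 12601/EI
  δ_0 = 73956/EI
Tip deflection under a unit load at B: L³/(3EI) = 520.3/EI.
Compatibility at B: δ_0 − R_B·δ_{BB} = 0, so R_B = 73956/520.3 = 142.1 kip.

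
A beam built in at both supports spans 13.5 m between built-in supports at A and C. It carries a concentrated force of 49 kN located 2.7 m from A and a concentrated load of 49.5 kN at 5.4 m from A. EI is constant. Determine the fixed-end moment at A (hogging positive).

M_A = 180.9 kN·m

Release both end moments; the primary structure is a simply-supported span AC with redundants M_A and M_C.
End rotations of the released simple span under the applied load (×1/EI):
  at A: point load 49 at a = 2.7: Pab(L + b)/(6LEI) = 428.7/EI
  at C: point load 49 at a = 2.7: Pab(L + a)/(6LEI) = 285.8/EI
  at A: point load 49.5 at a = 5.4: Pab(L + b)/(6LEI) = 577.4/EI
  at C: point load 49.5 at a = 5.4: Pab(L + a)/(6LEI) = 505.2/EI
  θ_A0 = 1006/EI,  θ_C0 = 791/EI
Flexibility coefficients: a unit moment at one end gives L/(3EI) there and L/(6EI) at the far end, so f₁₁ = f₂₂ = 4.5/EI and f₁₂ = f₂₁ = 2.25/EI.
Compatibility — zero rotation at each built-in end:
  4.5 M_A + 2.25 M_C = 1006
  2.25 M_A + 4.5 M_C = 791
Solving the pair gives M_A = 180.9 kN·m and M_C = 85.32 kN·m (hogging).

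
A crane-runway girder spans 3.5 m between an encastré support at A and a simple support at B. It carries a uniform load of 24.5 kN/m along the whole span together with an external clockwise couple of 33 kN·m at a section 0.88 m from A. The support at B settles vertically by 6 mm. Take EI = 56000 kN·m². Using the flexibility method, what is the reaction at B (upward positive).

R_B = 14.86 kN

Release the roller at B. Primary structure: cantilever fixed at A.
Deflection at B on the released cantilever, summing each load's contribution:
  UDL 24.5: wL⁴/(8EI) = 459.6/EI
  clockwise couple 33 at a = 0.88: M₀a(2L − a)/(2EI) = 88.86/EI
  δ_0 = 548.4/EI
Flexibility coefficient — unit upward force at B: δ_{BB} = L³/(3EI) = 14.29/EI.
With EI = 56000 kN·m²: δ_0 = 0.009793 m and δ_{BB} = 0.000255 m/kN.
Compatibility — the beam at B must follow the support down by 0.006 m: δ_0 − R_B·δ_{BB} = 0.006, so R_B = (0.009793 − 0.006)/0.000255 = 14.86 kN.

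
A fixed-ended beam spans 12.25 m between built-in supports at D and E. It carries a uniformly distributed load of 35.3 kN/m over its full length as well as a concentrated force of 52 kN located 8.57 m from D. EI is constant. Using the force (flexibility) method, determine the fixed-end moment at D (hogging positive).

Take the two fixed-end moments M_D, M_E as redundants; the released structure is the simple span DE.
On the primary (simply-supported) span, the end slopes from the loading are:
  at D: UDL 35.3: wL³/(24EI) = 2704/EI
  at E: UDL 35.3: wL³/(24EI) = 2704/EI
  at D: point load 52 at a = 8.57: Pab(L + b)/(6LEI) = 355.4/EI
  at E: point load 52 at a = 8.57: Pab(L + a)/(6LEI) = 464.5/EI
  θ_D0 = 3059/EI,  θ_E0 = 3168/EI
Flexibility coefficients: a unit moment at one end gives L/(3EI) there and L/(6EI) at the far end, so f₁₁ = f₂₂ = 4.083/EI and f₁₂ = f₂₁ = 2.042/EI.
Compatibility — zero rotation at each built-in end:
  4.083 M_D + 2.042 M_E = 3059
  2.042 M_D + 4.083 M_E = 3168
Solving the pair gives M_D = 481.7 kN·m and M_E = 535.1 kN·m (hogging).

M_D = 481.7 kN·m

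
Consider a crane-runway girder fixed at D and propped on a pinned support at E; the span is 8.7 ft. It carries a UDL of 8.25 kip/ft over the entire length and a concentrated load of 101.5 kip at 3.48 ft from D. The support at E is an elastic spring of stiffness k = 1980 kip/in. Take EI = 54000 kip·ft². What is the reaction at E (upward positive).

R_E = 47.54 kip

Choose R_E as the redundant. The primary structure is the cantilever fixed at D.
Primary-structure tip deflection at E by superposition:
  UDL 8.25: wL⁴/(8EI) = 5908/EI
  point load 101.5 at a = 3.48: Pa²(3L − a)/(6EI) = 4634/EI
  δ_0 = 10542/EI
Flexibility coefficient — unit upward force at E: δ_{EE} = L³/(3EI) = 219.5/EI.
With EI = 54000 kip·ft²: δ_0 = 0.19522 ft and δ_{EE} = 0.004065 ft/kip.
Compatibility — the spring shortens by R_E/k under the reaction it provides: δ_0 − R_E·δ_{EE} = R_E/k. With 1/k = 1/(1980×12) ft/kip = 0.000042 ft/kip, R_E = δ_0 / (δ_{EE} + 1/k) = 0.19522 / (0.004065 + 0.000042) = 47.54 kip.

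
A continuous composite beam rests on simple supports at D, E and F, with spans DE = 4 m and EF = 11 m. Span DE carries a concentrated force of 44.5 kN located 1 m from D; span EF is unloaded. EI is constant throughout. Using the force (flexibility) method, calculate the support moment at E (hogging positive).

M_E = 5.562 kN·m

Insert a hinge at E; M_E is the redundant, and each span becomes simply supported.
Discontinuity in slope at E on the released structure — sum the simple-span end rotations:
  span DE: point load 44.5 at a = 1: Pab(L + a)/(6LEI) = 27.81/EI
  relative rotation θ_0 = (27.81 + 0)/EI = 27.81/EI
A unit hogging moment at E produces rotation L₁/(3EI) + L₂/(3EI) = 5/EI.
Slope continuity at E: θ_0 = M_E·5/EI, so M_E = 27.81/5 = 5.562 kN·m (hogging).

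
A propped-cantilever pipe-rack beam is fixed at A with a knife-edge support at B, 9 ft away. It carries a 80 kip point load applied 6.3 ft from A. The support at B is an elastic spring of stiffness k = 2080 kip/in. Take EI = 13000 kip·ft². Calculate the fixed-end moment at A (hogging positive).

M_A = 99.15 kip·ft

Remove the prop at B; the released (primary) structure is a cantilever built in at A.
Free-end deflection of the primary structure under the applied loading (downward +):
  point load 80 at a = 6.3: Pa²(3L − a)/(6EI) = 10954/EI
Tip deflection under a unit load at B: L³/(3EI) = 243/EI.
With EI = 13000 kip·ft²: δ_0 = 0.84265 ft and δ_{BB} = 0.018692 ft/kip.
Compatibility — the spring shortens by R_B/k under the reaction it provides: δ_0 − R_B·δ_{BB} = R_B/k. With 1/k = 1/(2080×12) ft/kip = 0.00004 ft/kip, R_B = δ_0 / (δ_{BB} + 1/k) = 0.84265 / (0.018692 + 0.00004) = 44.98 kip.
Moment equilibrium about A: M_A = Σ(load moments about A) − R_B·L = 504 − 44.98×9 = 99.15 kip·ft.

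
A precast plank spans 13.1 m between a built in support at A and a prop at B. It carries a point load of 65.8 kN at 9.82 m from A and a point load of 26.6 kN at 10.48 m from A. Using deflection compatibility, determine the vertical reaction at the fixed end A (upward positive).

Remove the prop at B; the released (primary) structure is a cantilever built in at A.
Primary-structure tip deflection at B by superposition:
  point load 65.8 at a = 9.82: Pa²(3L − a)/(6EI) = 31176/EI
  point load 26.6 at a = 10.48: Pa²(3L − a)/(6EI) = 14033/EI
  δ_0 = 45209/EI
Tip deflection under a unit load at B: L³/(3EI) = 749.4/EI.
Compatibility at B: δ_0 − R_B·δ_{BB} = 0, so R_B = 45209/749.4 = 60.33 kN.
Vertical equilibrium: R_A = ΣP − R_B = 92.4 − 60.33 = 32.07 kN.

R_A = 32.07 kN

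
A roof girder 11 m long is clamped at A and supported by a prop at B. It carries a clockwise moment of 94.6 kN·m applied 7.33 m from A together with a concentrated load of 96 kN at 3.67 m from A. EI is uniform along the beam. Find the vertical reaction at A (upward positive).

Release the roller at B. Primary structure: cantilever fixed at A.
Downward deflection at the released point B due to the loads:
  clockwise couple 94.6 at a = 7.33: M₀a(2L − a)/(2EI) = 5086/EI
  point load 96 at a = 3.67: Pa²(3L − a)/(6EI) = 6321/EI
  δ_0 = 11407/EI
Tip deflection under a unit load at B: L³/(3EI) = 443.7/EI.
The prop prevents deflection at B: R_B = δ_0/δ_{BB} = 11407/443.7 = 25.71 kN.
Vertical equilibrium: R_A = ΣP − R_B = 96 − 25.71 = 70.29 kN.

R_A = 70.29 kN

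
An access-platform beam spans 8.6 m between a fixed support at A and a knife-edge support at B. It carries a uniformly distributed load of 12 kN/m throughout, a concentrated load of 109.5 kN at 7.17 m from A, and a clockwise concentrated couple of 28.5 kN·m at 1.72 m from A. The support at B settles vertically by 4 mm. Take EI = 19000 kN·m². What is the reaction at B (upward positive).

R_B = 122.6 kN

Remove the prop at B; the released (primary) structure is a cantilever built in at A.
Deflection at B on the released cantilever, summing each load's contribution:
  UDL 12: wL⁴/(8EI) = 8205/EI
  point load 109.5 at a = 7.17: Pa²(3L − a)/(6EI) = 17479/EI
  clockwise couple 28.5 at a = 1.72: M₀a(2L − a)/(2EI) = 379.4/EI
  δ_0 = 26063/EI
Flexibility coefficient — unit upward force at B: δ_{BB} = L³/(3EI) = 212/EI.
With EI = 19000 kN·m²: δ_0 = 1.3718 m and δ_{BB} = 0.011159 m/kN.
Compatibility — the beam at B must follow the support down by 0.004 m: δ_0 − R_B·δ_{BB} = 0.004, so R_B = (1.3718 − 0.004)/0.011159 = 122.6 kN.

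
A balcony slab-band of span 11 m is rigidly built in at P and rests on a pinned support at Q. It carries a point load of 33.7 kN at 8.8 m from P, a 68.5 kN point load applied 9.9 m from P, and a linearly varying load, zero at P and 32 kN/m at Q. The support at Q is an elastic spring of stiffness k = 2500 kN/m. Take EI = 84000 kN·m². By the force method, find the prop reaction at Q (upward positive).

Take the reaction at Q as the redundant and release it; the primary structure is a cantilever fixed at P.
Downward deflection at the released point Q due to the loads:
  point load 33.7 at a = 8.8: Pa²(3L − a)/(6EI) = 10526/EI
  point load 68.5 at a = 9.9: Pa²(3L − a)/(6EI) = 25848/EI
  triangular load, peak 32 at the free end: 11w₀L⁴/(120EI) = 42947/EI
  δ_0 = 79321/EI
Flexibility coefficient — unit upward force at Q: δ_{QQ} = L³/(3EI) = 443.7/EI.
With EI = 84000 kN·m²: δ_0 = 0.94429 m and δ_{QQ} = 0.005282 m/kN.
Compatibility — the spring shortens by R_Q/k under the reaction it provides: δ_0 − R_Q·δ_{QQ} = R_Q/k. With 1/k = 0.0004 m/kN, R_Q = δ_0 / (δ_{QQ} + 1/k) = 0.94429 / (0.005282 + 0.0004) = 166.2 kN.

R_Q = 166.2 kN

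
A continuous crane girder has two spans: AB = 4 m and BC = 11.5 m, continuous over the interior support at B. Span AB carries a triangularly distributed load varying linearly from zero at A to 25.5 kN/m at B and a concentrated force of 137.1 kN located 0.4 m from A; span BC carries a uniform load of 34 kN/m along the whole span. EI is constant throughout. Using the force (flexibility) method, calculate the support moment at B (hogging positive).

M_B = 431 kN·m

Release continuity at B by inserting a hinge; the redundant is the internal moment M_B. The primary structure is two simply-supported spans AB and BC.
Rotations at B on the released spans (each span's end-slope, ×1/EI):
  span AB: triangular load, peak 25.5: w₀L³/(45EI) = 36.27/EI
  span AB: point load 137.1 at a = 0.4: Pab(L + a)/(6LEI) = 36.19/EI
  span BC: UDL 34: wL³/(24EI) = 2155/EI
  relative rotation θ_0 = (72.46 + 2155)/EI = 2227/EI
A unit hogging moment at B produces rotation L₁/(3EI) + L₂/(3EI) = 5.167/EI.
Compatibility: M_B·(L₁+L₂)/(3EI) = θ_0, giving M_B = 431 kN·m (hogging).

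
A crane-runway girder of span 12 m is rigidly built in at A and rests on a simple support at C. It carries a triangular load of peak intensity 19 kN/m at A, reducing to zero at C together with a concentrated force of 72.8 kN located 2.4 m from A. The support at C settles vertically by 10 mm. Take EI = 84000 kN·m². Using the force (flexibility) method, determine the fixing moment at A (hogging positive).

M_A = 325.7 kN·m

Release the roller at C. Primary structure: cantilever fixed at A.
Downward deflection at the released point C due to the loads:
  triangular load, peak 19 at the fixed end: w₀L⁴/(30EI) = 13133/EI
  point load 72.8 at a = 2.4: Pa²(3L − a)/(6EI) = 2348/EI
  δ_0 = 15481/EI
Flexibility coefficient — unit upward force at C: δ_{CC} = L³/(3EI) = 576/EI.
With EI = 84000 kN·m²: δ_0 = 0.1843 m and δ_{CC} = 0.006857 m/kN.
Compatibility — the beam at C must follow the support down by 0.01 m: δ_0 − R_C·δ_{CC} = 0.01, so R_C = (0.1843 − 0.01)/0.006857 = 25.42 kN.
Moment equilibrium about A: M_A = Σ(load moments about A) − R_C·L = 630.7 − 25.42×12 = 325.7 kN·m.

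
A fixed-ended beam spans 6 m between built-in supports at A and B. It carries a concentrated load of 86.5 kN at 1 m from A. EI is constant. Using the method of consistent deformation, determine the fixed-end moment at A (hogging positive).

M_A = 60.07 kN·m

Take the two fixed-end moments M_A, M_B as redundants; the released structure is the simple span AB.
End rotations of the released simple span under the applied load (×1/EI):
  at A: point load 86.5 at a = 1: Pab(L + b)/(6LEI) = 132.2/EI
  at B: point load 86.5 at a = 1: Pab(L + a)/(6LEI) = 84.1/EI
  θ_A0 = 132.2/EI,  θ_B0 = 84.1/EI
Flexibility coefficients: a unit moment at one end gives L/(3EI) there and L/(6EI) at the far end, so f₁₁ = f₂₂ = 2/EI and f₁₂ = f₂₁ = 1/EI.
Compatibility — zero rotation at each built-in end:
  2 M_A + 1 M_B = 132.2
  1 M_A + 2 M_B = 84.1
Solving the pair gives M_A = 60.07 kN·m and M_B = 12.01 kN·m (hogging).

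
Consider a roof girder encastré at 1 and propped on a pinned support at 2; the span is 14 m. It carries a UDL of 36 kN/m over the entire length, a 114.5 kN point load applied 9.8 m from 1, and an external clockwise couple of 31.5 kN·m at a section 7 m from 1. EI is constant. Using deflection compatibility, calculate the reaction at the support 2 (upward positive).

R_2 = 256.1 kN

Take the reaction at 2 as the redundant and release it; the primary structure is a cantilever fixed at 1.
Primary-structure tip deflection at 2 by superposition:
  UDL 36: wL⁴/(8EI) = 172872/EI
  point load 114.5 at a = 9.8: Pa²(3L − a)/(6EI) = 59015/EI
  clockwise couple 31.5 at a = 7: M₀a(2L − a)/(2EI) = 2315/EI
  δ_0 = 234202/EI
Flexibility coefficient — unit upward force at 2: δ_{22} = L³/(3EI) = 914.7/EI.
The prop prevents deflection at 2: R_2 = δ_0/δ_{22} = 234202/914.7 = 256.1 kN.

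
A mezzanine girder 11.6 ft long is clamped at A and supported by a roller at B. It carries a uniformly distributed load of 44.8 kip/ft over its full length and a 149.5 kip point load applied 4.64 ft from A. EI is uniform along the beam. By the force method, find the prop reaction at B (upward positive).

R_B = 226 kip

Release the roller at B. Primary structure: cantilever fixed at A.
Primary-structure tip deflection at B by superposition:
  UDL 44.8: wL⁴/(8EI) = 101396/EI
  point load 149.5 at a = 4.64: Pa²(3L − a)/(6EI) = 16179/EI
  δ_0 = 117575/EI
Tip deflection under a unit load at B: L³/(3EI) = 520.3/EI.
The prop prevents deflection at B: R_B = δ_0/δ_{BB} = 117575/520.3 = 226 kip.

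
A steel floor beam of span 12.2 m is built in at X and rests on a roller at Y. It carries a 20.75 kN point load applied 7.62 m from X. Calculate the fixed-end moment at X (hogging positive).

Choose R_Y as the redundant. The primary structure is the cantilever fixed at X.
Free-end deflection of the primary structure under the applied loading (downward +):
  point load 20.75 at a = 7.62: Pa²(3L − a)/(6EI) = 5819/EI
Tip deflection under a unit load at Y: L³/(3EI) = 605.3/EI.
The prop prevents deflection at Y: R_Y = δ_0/δ_{YY} = 5819/605.3 = 9.614 kN.
Moment equilibrium about X: M_X = Σ(load moments about X) − R_Y·L = 158.1 − 9.614×12.2 = 40.82 kN·m.

M_X = 40.82 kN·m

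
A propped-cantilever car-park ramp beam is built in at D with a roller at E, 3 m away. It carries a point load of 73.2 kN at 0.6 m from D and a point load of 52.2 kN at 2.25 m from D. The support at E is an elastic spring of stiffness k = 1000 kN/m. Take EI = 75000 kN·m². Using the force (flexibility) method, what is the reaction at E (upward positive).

R_E = 3.978 kN

Remove the prop at E; the released (primary) structure is a cantilever built in at D.
Downward deflection at the released point E due to the loads:
  point load 73.2 at a = 0.6: Pa²(3L − a)/(6EI) = 36.89/EI
  point load 52.2 at a = 2.25: Pa²(3L − a)/(6EI) = 297.3/EI
  δ_0 = 334.2/EI
Tip deflection under a unit load at E: L³/(3EI) = 9/EI.
With EI = 75000 kN·m²: δ_0 = 0.004456 m and δ_{EE} = 0.00012 m/kN.
Compatibility — the spring shortens by R_E/k under the reaction it provides: δ_0 − R_E·δ_{EE} = R_E/k. With 1/k = 0.001 m/kN, R_E = δ_0 / (δ_{EE} + 1/k) = 0.004456 / (0.00012 + 0.001) = 3.978 kN.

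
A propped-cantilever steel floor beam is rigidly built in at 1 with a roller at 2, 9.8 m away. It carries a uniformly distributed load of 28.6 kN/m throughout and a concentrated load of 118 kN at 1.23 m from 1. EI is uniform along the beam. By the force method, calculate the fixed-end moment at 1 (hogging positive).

Take the reaction at 2 as the redundant and release it; the primary structure is a cantilever fixed at 1.
Free-end deflection of the primary structure under the applied loading (downward +):
  UDL 28.6: wL⁴/(8EI) = 32975/EI
  point load 118 at a = 1.23: Pa²(3L − a)/(6EI) = 838.2/EI
  δ_0 = 33813/EI
Tip deflection under a unit load at 2: L³/(3EI) = 313.7/EI.
Compatibility at 2: δ_0 − R_2·δ_{22} = 0, so R_2 = 33813/313.7 = 107.8 kN.
Moment equilibrium about 1: M_1 = Σ(load moments about 1) − R_2·L = 1519 − 107.8×9.8 = 462.3 kN·m.

M_1 = 462.3 kN·m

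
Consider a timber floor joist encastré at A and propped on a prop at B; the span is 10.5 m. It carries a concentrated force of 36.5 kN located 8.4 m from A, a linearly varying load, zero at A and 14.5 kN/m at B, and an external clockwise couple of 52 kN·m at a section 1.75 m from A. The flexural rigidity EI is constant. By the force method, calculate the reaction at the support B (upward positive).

R_B = 69.83 kN

Take the reaction at B as the redundant and release it; the primary structure is a cantilever fixed at A.
Downward deflection at the released point B due to the loads:
  point load 36.5 at a = 8.4: Pa²(3L − a)/(6EI) = 9915/EI
  triangular load, peak 14.5 at the free end: 11w₀L⁴/(120EI) = 16156/EI
  clockwise couple 52 at a = 1.75: M₀a(2L − a)/(2EI) = 875.9/EI
  δ_0 = 26947/EI
Tip deflection under a unit load at B: L³/(3EI) = 385.9/EI.
Compatibility at B: δ_0 − R_B·δ_{BB} = 0, so R_B = 26947/385.9 = 69.83 kN.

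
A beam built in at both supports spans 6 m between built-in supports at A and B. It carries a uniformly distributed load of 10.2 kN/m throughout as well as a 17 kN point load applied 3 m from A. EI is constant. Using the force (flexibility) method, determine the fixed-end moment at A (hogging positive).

M_A = 43.35 kN·m

Release both end moments; the primary structure is a simply-supported span AB with redundants M_A and M_B.
End rotations of the released simple span under the applied load (×1/EI):
  at A: UDL 10.2: wL³/(24EI) = 91.8/EI
  at B: UDL 10.2: wL³/(24EI) = 91.8/EI
  at A: point load 17 at a = 3: Pab(L + b)/(6LEI) = 38.25/EI
  at B: point load 17 at a = 3: Pab(L + a)/(6LEI) = 38.25/EI
  θ_A0 = 130.1/EI,  θ_B0 = 130.1/EI
Flexibility coefficients: a unit moment at one end gives L/(3EI) there and L/(6EI) at the far end, so f₁₁ = f₂₂ = 2/EI and f₁₂ = f₂₁ = 1/EI.
Compatibility — zero rotation at each built-in end:
  2 M_A + 1 M_B = 130.1
  1 M_A + 2 M_B = 130.1
Solving the pair gives M_A = 43.35 kN·m and M_B = 43.35 kN·m (hogging).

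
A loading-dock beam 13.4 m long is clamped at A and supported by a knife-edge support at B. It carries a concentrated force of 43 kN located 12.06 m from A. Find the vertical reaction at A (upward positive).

R_A = 6.428 kN

Take the reaction at B as the redundant and release it; the primary structure is a cantilever fixed at A.
Primary-structure tip deflection at B by superposition:
  point load 43 at a = 12.06: Pa²(3L − a)/(6EI) = 29332/EI
Tip deflection under a unit load at B: L³/(3EI) = 802/EI.
The prop prevents deflection at B: R_B = δ_0/δ_{BB} = 29332/802 = 36.57 kN.
Vertical equilibrium: R_A = ΣP − R_B = 43 − 36.57 = 6.428 kN.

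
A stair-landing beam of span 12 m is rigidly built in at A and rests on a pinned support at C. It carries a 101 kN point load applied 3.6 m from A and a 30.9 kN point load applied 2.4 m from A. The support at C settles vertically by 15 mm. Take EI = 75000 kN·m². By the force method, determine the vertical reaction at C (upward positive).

R_C = 12.05 kN

Release the roller at C. Primary structure: cantilever fixed at A.
Primary-structure tip deflection at C by superposition:
  point load 101 at a = 3.6: Pa²(3L − a)/(6EI) = 7068/EI
  point load 30.9 at a = 2.4: Pa²(3L − a)/(6EI) = 996.7/EI
  δ_0 = 8065/EI
Flexibility coefficient — unit upward force at C: δ_{CC} = L³/(3EI) = 576/EI.
With EI = 75000 kN·m²: δ_0 = 0.10753 m and δ_{CC} = 0.00768 m/kN.
Compatibility — the beam at C must follow the support down by 0.015 m: δ_0 − R_C·δ_{CC} = 0.015, so R_C = (0.10753 − 0.015)/0.00768 = 12.05 kN.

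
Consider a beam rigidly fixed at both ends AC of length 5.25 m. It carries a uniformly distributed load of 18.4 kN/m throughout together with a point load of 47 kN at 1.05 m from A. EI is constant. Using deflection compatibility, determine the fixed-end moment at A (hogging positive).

Take the two fixed-end moments M_A, M_C as redundants; the released structure is the simple span AC.
Simple-span end rotations at A and C under the given loads:
  at A: UDL 18.4: wL³/(24EI) = 110.9/EI
  at C: UDL 18.4: wL³/(24EI) = 110.9/EI
  at A: point load 47 at a = 1.05: Pab(L + b)/(6LEI) = 62.18/EI
  at C: point load 47 at a = 1.05: Pab(L + a)/(6LEI) = 41.45/EI
  θ_A0 = 173.1/EI,  θ_C0 = 152.4/EI
Flexibility coefficients: a unit moment at one end gives L/(3EI) there and L/(6EI) at the far end, so f₁₁ = f₂₂ = 1.75/EI and f₁₂ = f₂₁ = 0.875/EI.
Compatibility — zero rotation at each built-in end:
  1.75 M_A + 0.875 M_C = 173.1
  0.875 M_A + 1.75 M_C = 152.4
Solving the pair gives M_A = 73.85 kN·m and M_C = 50.16 kN·m (hogging).

M_A = 73.85 kN·m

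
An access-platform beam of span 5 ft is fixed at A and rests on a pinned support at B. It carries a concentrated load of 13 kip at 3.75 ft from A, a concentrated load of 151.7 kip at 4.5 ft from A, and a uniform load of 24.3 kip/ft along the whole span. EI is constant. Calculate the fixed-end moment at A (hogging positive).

Choose R_B as the redundant. The primary structure is the cantilever fixed at A.
Downward deflection at the released point B due to the loads:
  point load 13 at a = 3.75: Pa²(3L − a)/(6EI) = 342.8/EI
  point load 151.7 at a = 4.5: Pa²(3L − a)/(6EI) = 5376/EI
  UDL 24.3: wL⁴/(8EI) = 1898/EI
  δ_0 = 7617/EI
Flexibility coefficient — unit upward force at B: δ_{BB} = L³/(3EI) = 41.67/EI.
The prop prevents deflection at B: R_B = δ_0/δ_{BB} = 7617/41.67 = 182.8 kip.
Moment equilibrium about A: M_A = Σ(load moments about A) − R_B·L = 1035 − 182.8×5 = 121.1 kip·ft.

M_A = 121.1 kip·ft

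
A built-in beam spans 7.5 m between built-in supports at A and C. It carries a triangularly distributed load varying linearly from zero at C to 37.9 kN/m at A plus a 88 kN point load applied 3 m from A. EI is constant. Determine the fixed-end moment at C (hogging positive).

Release both end moments; the primary structure is a simply-supported span AC with redundants M_A and M_C.
On the primary (simply-supported) span, the end slopes from the loading are:
  at A: triangular load, peak 37.9: w₀L³/(45EI) = 355.3/EI
  at C: triangular load, peak 37.9: 7w₀L³/(360EI) = 310.9/EI
  at A: point load 88 at a = 3: Pab(L + b)/(6LEI) = 316.8/EI
  at C: point load 88 at a = 3: Pab(L + a)/(6LEI) = 277.2/EI
  θ_A0 = 672.1/EI,  θ_C0 = 588.1/EI
Flexibility coefficients: a unit moment at one end gives L/(3EI) there and L/(6EI) at the far end, so f₁₁ = f₂₂ = 2.5/EI and f₁₂ = f₂₁ = 1.25/EI.
Compatibility — zero rotation at each built-in end:
  2.5 M_A + 1.25 M_C = 672.1
  1.25 M_A + 2.5 M_C = 588.1
Solving the pair gives M_A = 201.6 kN·m and M_C = 134.4 kN·m (hogging).

M_C = 134.4 kN·m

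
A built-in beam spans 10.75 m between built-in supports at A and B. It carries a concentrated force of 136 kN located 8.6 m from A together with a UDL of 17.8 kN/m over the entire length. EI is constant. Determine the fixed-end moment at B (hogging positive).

Take the two fixed-end moments M_A, M_B as redundants; the released structure is the simple span AB.
Simple-span end rotations at A and B under the given loads:
  at A: point load 136 at a = 8.6: Pab(L + b)/(6LEI) = 502.9/EI
  at B: point load 136 at a = 8.6: Pab(L + a)/(6LEI) = 754.4/EI
  at A: UDL 17.8: wL³/(24EI) = 921.4/EI
  at B: UDL 17.8: wL³/(24EI) = 921.4/EI
  θ_A0 = 1424/EI,  θ_B0 = 1676/EI
Flexibility coefficients: a unit moment at one end gives L/(3EI) there and L/(6EI) at the far end, so f₁₁ = f₂₂ = 3.583/EI and f₁₂ = f₂₁ = 1.792/EI.
Compatibility — zero rotation at each built-in end:
  3.583 M_A + 1.792 M_B = 1424
  1.792 M_A + 3.583 M_B = 1676
Solving the pair gives M_A = 218.2 kN·m and M_B = 358.6 kN·m (hogging).

M_B = 358.6 kN·m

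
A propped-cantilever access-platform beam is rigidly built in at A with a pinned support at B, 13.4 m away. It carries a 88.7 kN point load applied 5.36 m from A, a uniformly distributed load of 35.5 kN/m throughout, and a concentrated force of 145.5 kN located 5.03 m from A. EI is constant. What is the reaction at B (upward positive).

R_B = 223.7 kN

Take the reaction at B as the redundant and release it; the primary structure is a cantilever fixed at A.
Deflection at B on the released cantilever, summing each load's contribution:
  point load 88.7 at a = 5.36: Pa²(3L − a)/(6EI) = 14797/EI
  UDL 35.5: wL⁴/(8EI) = 143073/EI
  point load 145.5 at a = 5.03: Pa²(3L − a)/(6EI) = 21578/EI
  δ_0 = 179449/EI
Flexibility coefficient — unit upward force at B: δ_{BB} = L³/(3EI) = 802/EI.
Compatibility at B: δ_0 − R_B·δ_{BB} = 0, so R_B = 179449/802 = 223.7 kN.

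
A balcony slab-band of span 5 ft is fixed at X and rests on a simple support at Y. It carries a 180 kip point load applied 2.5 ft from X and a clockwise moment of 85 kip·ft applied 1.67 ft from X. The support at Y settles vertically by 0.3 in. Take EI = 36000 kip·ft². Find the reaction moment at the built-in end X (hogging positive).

M_X = 290.8 kip·ft

Choose R_Y as the redundant. The primary structure is the cantilever fixed at X.
Primary-structure tip deflection at Y by superposition:
  point load 180 at a = 2.5: Pa²(3L − a)/(6EI) = 2344/EI
  clockwise couple 85 at a = 1.67: M₀a(2L − a)/(2EI) = 591.2/EI
  δ_0 = 2935/EI
Tip deflection under a unit load at Y: L³/(3EI) = 41.67/EI.
With EI = 36000 kip·ft²: δ_0 = 0.081527 ft and δ_{YY} = 0.001157 ft/kip.
Compatibility — the beam at Y must follow the support down by 0.025 ft: δ_0 − R_Y·δ_{YY} = 0.025, so R_Y = (0.081527 − 0.025)/0.001157 = 48.84 kip.
Moment equilibrium about X: M_X = Σ(load moments about X) − R_Y·L = 535 − 48.84×5 = 290.8 kip·ft.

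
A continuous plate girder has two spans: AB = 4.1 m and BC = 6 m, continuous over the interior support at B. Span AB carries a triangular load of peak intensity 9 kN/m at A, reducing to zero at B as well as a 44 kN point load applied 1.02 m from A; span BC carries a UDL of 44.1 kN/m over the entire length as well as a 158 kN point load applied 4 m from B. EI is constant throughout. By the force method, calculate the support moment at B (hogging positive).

Insert a hinge at B; M_B is the redundant, and each span becomes simply supported.
Discontinuity in slope at B on the released structure — sum the simple-span end rotations:
  span AB: triangular load, peak 9: 7w₀L³/(360EI) = 12.06/EI
  span AB: point load 44 at a = 1.02: Pab(L + a)/(6LEI) = 28.77/EI
  span BC: UDL 44.1: wL³/(24EI) = 396.9/EI
  span BC: point load 158 at a = 4: Pab(L + b)/(6LEI) = 280.9/EI
  relative rotation θ_0 = (40.83 + 677.8)/EI = 718.6/EI
A unit hogging moment at B produces rotation L₁/(3EI) + L₂/(3EI) = 3.367/EI.
Compatibility: M_B·(L₁+L₂)/(3EI) = θ_0, giving M_B = 213.5 kN·m (hogging).

M_B = 213.5 kN·m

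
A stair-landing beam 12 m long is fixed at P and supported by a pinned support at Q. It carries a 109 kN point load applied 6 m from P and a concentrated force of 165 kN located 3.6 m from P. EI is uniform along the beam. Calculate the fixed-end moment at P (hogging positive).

M_P = 598.7 kN·m

Remove the prop at Q; the released (primary) structure is a cantilever built in at P.
Primary-structure tip deflection at Q by superposition:
  point load 109 at a = 6: Pa²(3L − a)/(6EI) = 19620/EI
  point load 165 at a = 3.6: Pa²(3L − a)/(6EI) = 11547/EI
  δ_0 = 31167/EI
Flexibility coefficient — unit upward force at Q: δ_{QQ} = L³/(3EI) = 576/EI.
The prop prevents deflection at Q: R_Q = δ_0/δ_{QQ} = 31167/576 = 54.11 kN.
Moment equilibrium about P: M_P = Σ(load moments about P) − R_Q·L = 1248 − 54.11×12 = 598.7 kN·m.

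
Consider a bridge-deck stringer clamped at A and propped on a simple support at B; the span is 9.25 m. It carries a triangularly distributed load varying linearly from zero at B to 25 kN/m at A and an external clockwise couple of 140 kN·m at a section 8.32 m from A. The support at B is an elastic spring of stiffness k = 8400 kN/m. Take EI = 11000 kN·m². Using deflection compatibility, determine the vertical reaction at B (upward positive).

Remove the prop at B; the released (primary) structure is a cantilever built in at A.
Free-end deflection of the primary structure under the applied loading (downward +):
  triangular load, peak 25 at the fixed end: w₀L⁴/(30EI) = 6101/EI
  clockwise couple 140 at a = 8.32: M₀a(2L − a)/(2EI) = 5929/EI
  δ_0 = 12030/EI
Flexibility coefficient — unit upward force at B: δ_{BB} = L³/(3EI) = 263.8/EI.
With EI = 11000 kN·m²: δ_0 = 1.0936 m and δ_{BB} = 0.023983 m/kN.
Compatibility — the spring shortens by R_B/k under the reaction it provides: δ_0 − R_B·δ_{BB} = R_B/k. With 1/k = 0.000119 m/kN, R_B = δ_0 / (δ_{BB} + 1/k) = 1.0936 / (0.023983 + 0.000119) = 45.37 kN.

R_B = 45.37 kN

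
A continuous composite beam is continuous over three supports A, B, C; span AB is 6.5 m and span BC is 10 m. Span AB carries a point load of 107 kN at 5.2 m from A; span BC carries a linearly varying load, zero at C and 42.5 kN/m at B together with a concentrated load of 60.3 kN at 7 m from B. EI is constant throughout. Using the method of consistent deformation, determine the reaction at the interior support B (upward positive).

Take M_B as the redundant. Released structure: two simple spans AB and BC with a hinge at B.
Rotations at B on the released spans (each span's end-slope, ×1/EI):
  span AB: point load 107 at a = 5.2: Pab(L + a)/(6LEI) = 217/EI
  span BC: triangular load, peak 42.5: w₀L³/(45EI) = 944.4/EI
  span BC: point load 60.3 at a = 7: Pab(L + b)/(6LEI) = 274.4/EI
  relative rotation θ_0 = (217 + 1219)/EI = 1436/EI
A unit hogging moment at B produces rotation L₁/(3EI) + L₂/(3EI) = 5.5/EI.
Slope continuity at B: θ_0 = M_B·5.5/EI, so M_B = 1436/5.5 = 261.1 kN·m (hogging).
Span AB, ΣM about A with M_B applied at B: R_B^{AB}·6.5 = 556.4 + 261.1, so R_B^{AB} = 125.8 kN and R_A = 107 − 125.8 = -18.76 kN.
Span BC, ΣM about C: R_B^{BC}·10 = 1598 + 261.1, so R_B^{BC} = 185.9 kN and R_C = 272.8 − 185.9 = 86.94 kN.
R_B = 125.8 + 185.9 = 311.6 kN.

R_B = 311.6 kN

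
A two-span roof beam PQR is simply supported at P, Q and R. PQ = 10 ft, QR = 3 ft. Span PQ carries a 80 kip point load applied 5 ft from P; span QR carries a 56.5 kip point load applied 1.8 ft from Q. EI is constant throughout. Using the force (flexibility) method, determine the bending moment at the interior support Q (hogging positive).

M_Q = 122 kip·ft

Release continuity at Q by inserting a hinge; the redundant is the internal moment M_Q. The primary structure is two simply-supported spans PQ and QR.
Rotations at Q on the released spans (each span's end-slope, ×1/EI):
  span PQ: point load 80 at a = 5: Pab(L + a)/(6LEI) = 500/EI
  span QR: point load 56.5 at a = 1.8: Pab(L + b)/(6LEI) = 28.48/EI
  relative rotation θ_0 = (500 + 28.48)/EI = 528.5/EI
A unit hogging moment at Q produces rotation L₁/(3EI) + L₂/(3EI) = 4.333/EI.
Slope continuity at Q: θ_0 = M_Q·4.333/EI, so M_Q = 528.5/4.333 = 122 kip·ft (hogging).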